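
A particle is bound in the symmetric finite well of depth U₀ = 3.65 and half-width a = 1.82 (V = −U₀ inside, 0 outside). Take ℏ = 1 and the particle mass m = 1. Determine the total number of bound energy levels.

The dimensionless depth is z₀ = a√(2mU₀)/ℏ = 1.82 × √(7.300) = 4.917.
The even/odd transcendental equations gain one root per π/2 in z₀, giving N = 1 + ⌊2z₀/π⌋ = 1 + ⌊3.130⌋ = 4.

N = 4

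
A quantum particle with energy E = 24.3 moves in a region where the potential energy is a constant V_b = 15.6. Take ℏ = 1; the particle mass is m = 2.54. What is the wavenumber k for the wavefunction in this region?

k = 6.65

With E > V_b the solution is oscillatory, ψ ∝ e^{±ikx} with k = √(2m(E − V_b))/ℏ.
k = √(2 × 2.54 × 8.7) = 6.648.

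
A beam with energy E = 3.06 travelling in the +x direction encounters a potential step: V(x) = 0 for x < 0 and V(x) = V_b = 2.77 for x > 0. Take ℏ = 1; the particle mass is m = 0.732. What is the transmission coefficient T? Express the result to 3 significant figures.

T = 0.720

On each side the TISE gives plane waves with k = √(2m(E − V))/ℏ: k₁ = √(2·0.732·3.06) = 2.117, k₂ = √(2·0.732·0.29) = 0.6516.
Matching ψ and ψ′ at x = 0 gives r = (k₁ − k₂)/(k₁ + k₂), so R = r² = 0.2801 and T = 1 − R = 0.7199.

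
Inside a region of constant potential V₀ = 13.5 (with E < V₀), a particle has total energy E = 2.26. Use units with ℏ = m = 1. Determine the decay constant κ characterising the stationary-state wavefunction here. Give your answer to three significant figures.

Since E < V₀ the TISE in this region is ψ'' = κ²ψ with κ = √(2m(V₀ − E))/ℏ.
κ = √(2 × 1 × 11.24) = 4.741.

κ = 4.74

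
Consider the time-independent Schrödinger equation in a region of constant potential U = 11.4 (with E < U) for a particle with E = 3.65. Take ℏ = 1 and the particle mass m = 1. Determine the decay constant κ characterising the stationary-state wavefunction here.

Since E < U the TISE in this region is ψ'' = κ²ψ with κ = √(2m(U − E))/ℏ.
κ = √(2 × 1 × 7.75) = 3.937.

κ = 3.94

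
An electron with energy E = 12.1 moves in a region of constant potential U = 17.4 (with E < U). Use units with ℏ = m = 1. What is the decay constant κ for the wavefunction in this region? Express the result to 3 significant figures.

Since E < U the TISE in this region is ψ'' = κ²ψ with κ = √(2m(U − E))/ℏ.
κ = √(2 × 1 × 5.3) = 3.256.

κ = 3.26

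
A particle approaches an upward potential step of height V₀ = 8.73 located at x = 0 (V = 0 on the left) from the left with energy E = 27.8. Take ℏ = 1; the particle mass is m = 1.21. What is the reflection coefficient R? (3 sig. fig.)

R = 0.00883

On each side the TISE gives plane waves with k = √(2m(E − V))/ℏ: k₁ = √(2·1.21·27.8) = 8.202, k₂ = √(2·1.21·19.07) = 6.793.
Matching ψ and ψ′ at x = 0 gives r = (k₁ − k₂)/(k₁ + k₂), so R = r² = 0.008827 and T = 1 − R = 0.9912.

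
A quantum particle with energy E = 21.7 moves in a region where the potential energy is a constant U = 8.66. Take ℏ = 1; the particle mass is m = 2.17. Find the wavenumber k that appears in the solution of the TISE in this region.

k = 7.52

With E > U the solution is oscillatory, ψ ∝ e^{±ikx} with k = √(2m(E − U))/ℏ.
k = √(2 × 2.17 × 13.04) = 7.523.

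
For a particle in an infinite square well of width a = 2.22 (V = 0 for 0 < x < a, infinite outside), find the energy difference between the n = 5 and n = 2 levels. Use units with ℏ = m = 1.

ΔE = 21.0

E_n = n²π²ℏ²/(2ma²), so ΔE = (5² − 2²) π²ℏ²/(2ma²).
ΔE = 21 × π² / (2 × 1 × 2.22²) = 21.03.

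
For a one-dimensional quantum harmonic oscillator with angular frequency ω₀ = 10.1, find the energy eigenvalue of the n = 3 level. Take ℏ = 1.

The oscillator eigenvalues are E_n = ℏω₀(n + ½), so E_3 = 10.1 × 3.5 = 35.35.

E = 35.4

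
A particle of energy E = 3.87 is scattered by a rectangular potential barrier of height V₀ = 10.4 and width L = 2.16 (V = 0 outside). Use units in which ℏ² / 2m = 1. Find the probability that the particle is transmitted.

E < V₀: inside the barrier ψ ∝ e^{±κx} with κ = √(2m(V₀ − E))/ℏ = 2.555.
κL = 5.520, sinh(κL) = 124.8.
The exact tunnelling result is T⁻¹ = 1 + V₀² sinh²(κL) / [4E(V₀ − E)] = 16660, so T = 0.0000600.

T = 0.0000600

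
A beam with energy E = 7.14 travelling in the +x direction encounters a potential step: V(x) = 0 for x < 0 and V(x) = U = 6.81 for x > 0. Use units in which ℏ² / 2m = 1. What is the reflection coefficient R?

R = 0.417

On each side the TISE gives plane waves with k = √(2m(E − V))/ℏ: k₁ = √(2·½·7.14) = 2.672, k₂ = √(2·½·0.33) = 0.5745.
Matching ψ and ψ′ at x = 0 gives r = (k₁ − k₂)/(k₁ + k₂), so R = r² = 0.4175 and T = 1 − R = 0.5825.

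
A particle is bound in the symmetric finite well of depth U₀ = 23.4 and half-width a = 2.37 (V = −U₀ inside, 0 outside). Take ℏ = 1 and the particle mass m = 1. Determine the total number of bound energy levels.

The dimensionless depth is z₀ = a√(2mU₀)/ℏ = 2.37 × √(46.80) = 16.21.
A new bound state (alternating even/odd) appears each time z₀ passes a multiple of π/2, so N = ⌊2z₀/π⌋ + 1 = ⌊10.32⌋ + 1 = 11.

N = 11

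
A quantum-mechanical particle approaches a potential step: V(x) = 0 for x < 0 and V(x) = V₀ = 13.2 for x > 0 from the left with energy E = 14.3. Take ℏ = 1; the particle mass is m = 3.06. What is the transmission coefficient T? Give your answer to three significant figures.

The wavenumbers are k₁ = √(2mE)/ℏ = 9.355 on the left and k₂ = √(2m(E − V₀))/ℏ = 2.595 on the right.
Continuity of ψ and ψ′ at the step yields the reflection amplitude r = (k₁ − k₂)/(k₁ + k₂) = 0.5657; thus R = |r|² = 0.3201, T = 0.6799.

T = 0.680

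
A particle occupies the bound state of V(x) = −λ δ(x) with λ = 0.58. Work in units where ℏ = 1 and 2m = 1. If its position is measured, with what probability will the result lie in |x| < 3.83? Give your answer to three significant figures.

The normalised bound state is ψ = √κ e^{−κ|x|} with κ = mλ/ℏ² = 0.2900.
P(|x| < d) = ∫_{−d}^{d} κ e^{−2κ|x|} dx = 1 − e^{−2κd} = 1 − e^{−2.221} = 0.8915.

P = 0.892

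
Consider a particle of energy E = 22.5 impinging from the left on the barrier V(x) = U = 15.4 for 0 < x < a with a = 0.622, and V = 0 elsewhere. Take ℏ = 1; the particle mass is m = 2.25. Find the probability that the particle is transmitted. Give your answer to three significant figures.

T = 0.953

Above the barrier the interior wavenumber is k₂ = √(2m(E − U))/ℏ = 5.652, giving phase k₂a = 3.516.
T = [1 + U² sin²(k₂a) / (4E(E − U))]⁻¹ = 1/1.050 = 0.953.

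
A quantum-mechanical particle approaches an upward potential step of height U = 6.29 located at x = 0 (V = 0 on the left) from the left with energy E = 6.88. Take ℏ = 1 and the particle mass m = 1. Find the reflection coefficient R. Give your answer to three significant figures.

The wavenumbers are k₁ = √(2mE)/ℏ = 3.709 on the left and k₂ = √(2m(E − U))/ℏ = 1.086 on the right.
Matching ψ and ψ′ at x = 0 gives r = (k₁ − k₂)/(k₁ + k₂), so R = r² = 0.2992 and T = 1 − R = 0.7008.

R = 0.299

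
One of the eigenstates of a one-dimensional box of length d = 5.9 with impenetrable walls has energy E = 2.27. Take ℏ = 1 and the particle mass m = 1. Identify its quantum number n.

n = 4

For an infinite well E_n = n²π²ℏ²/(2md²), so n = (d/πℏ)√(2mE).
n = (5.9/π) × √(2 × 1 × 2.27) = 4.002 → n = 4.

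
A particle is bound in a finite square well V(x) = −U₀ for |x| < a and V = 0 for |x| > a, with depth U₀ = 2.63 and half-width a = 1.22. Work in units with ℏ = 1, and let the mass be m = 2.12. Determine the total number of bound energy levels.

The dimensionless depth is z₀ = a√(2mU₀)/ℏ = 1.22 × √(11.15) = 4.074.
The even/odd transcendental equations gain one root per π/2 in z₀, giving N = 1 + ⌊2z₀/π⌋ = 1 + ⌊2.594⌋ = 3.

N = 3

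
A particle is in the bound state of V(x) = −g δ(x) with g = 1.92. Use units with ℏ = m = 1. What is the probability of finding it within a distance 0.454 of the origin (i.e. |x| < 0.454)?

P = 0.825

The normalised bound state is ψ = √κ e^{−κ|x|} with κ = mg/ℏ² = 1.920.
P(|x| < d) = ∫_{−d}^{d} κ e^{−2κ|x|} dx = 1 − e^{−2κd} = 1 − e^{−1.743} = 0.8251.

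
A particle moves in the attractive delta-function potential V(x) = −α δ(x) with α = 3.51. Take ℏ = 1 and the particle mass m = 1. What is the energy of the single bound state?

E = -6.16

For x ≠ 0 the bound state is ψ ∝ e^{−κ|x|}; integrating the TISE across the delta gives the cusp condition 2κ = 2mα/ℏ², so κ = 3.510.
Then E = −ℏ²κ²/(2m) = −mα²/(2ℏ²) = -6.160.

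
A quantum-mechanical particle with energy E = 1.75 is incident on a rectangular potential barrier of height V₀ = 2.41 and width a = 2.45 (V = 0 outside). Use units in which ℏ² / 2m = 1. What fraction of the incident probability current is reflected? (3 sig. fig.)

E < V₀: inside the barrier ψ ∝ e^{±κx} with κ = √(2m(V₀ − E))/ℏ = 0.8124.
κa = 1.990, sinh(κa) = 3.591.
Matching ψ, ψ′ at both faces gives T = [1 + V₀² sinh²(κa) / (4E(V₀ − E))]⁻¹ = 1/17.21 = 0.0581.
R = 1 − T = 0.942.

R = 0.942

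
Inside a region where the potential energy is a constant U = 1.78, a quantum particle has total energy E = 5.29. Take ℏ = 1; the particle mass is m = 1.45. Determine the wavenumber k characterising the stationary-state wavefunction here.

With E > U the solution is oscillatory, ψ ∝ e^{±ikx} with k = √(2m(E − U))/ℏ.
k = √(2 × 1.45 × 3.51) = 3.190.

k = 3.19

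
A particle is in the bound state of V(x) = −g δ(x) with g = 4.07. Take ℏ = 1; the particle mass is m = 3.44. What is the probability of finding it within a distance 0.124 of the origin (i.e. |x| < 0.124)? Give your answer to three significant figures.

The normalised bound state is ψ = √κ e^{−κ|x|} with κ = mg/ℏ² = 14.00.
P(|x| < d) = ∫_{−d}^{d} κ e^{−2κ|x|} dx = 1 − e^{−2κd} = 1 − e^{−3.472} = 0.9690.

P = 0.969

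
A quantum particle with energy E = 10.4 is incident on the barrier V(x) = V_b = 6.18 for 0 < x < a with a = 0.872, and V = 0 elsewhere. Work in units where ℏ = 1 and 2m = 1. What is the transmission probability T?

E > V_b: inside the barrier k₂ = √(2m(E − V_b))/ℏ = 2.054, k₂a = 1.791.
T = [1 + V_b² sin²(k₂a) / (4E(E − V_b))]⁻¹ = 1/1.207 = 0.828.

T = 0.828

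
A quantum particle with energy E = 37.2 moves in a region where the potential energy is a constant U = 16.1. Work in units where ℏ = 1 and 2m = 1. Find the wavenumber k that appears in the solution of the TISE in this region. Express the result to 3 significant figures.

With E > U the solution is oscillatory, ψ ∝ e^{±ikx} with k = √(2m(E − U))/ℏ.
k = √(2 × 0.5 × 21.1) = 4.593.

k = 4.59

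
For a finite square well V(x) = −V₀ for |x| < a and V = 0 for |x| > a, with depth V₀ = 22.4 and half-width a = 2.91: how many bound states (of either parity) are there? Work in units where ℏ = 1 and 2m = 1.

Define the well-strength parameter z₀ = (a/ℏ)√(2mV₀) = 2.91 × √(2·0.5·22.4) = 13.77.
The even/odd transcendental equations gain one root per π/2 in z₀, giving N = 1 + ⌊2z₀/π⌋ = 1 + ⌊8.768⌋ = 9.

N = 9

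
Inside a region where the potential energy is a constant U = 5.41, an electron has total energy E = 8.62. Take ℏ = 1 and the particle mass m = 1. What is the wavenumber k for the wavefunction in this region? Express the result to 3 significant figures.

k = 2.53

With E > U the solution is oscillatory, ψ ∝ e^{±ikx} with k = √(2m(E − U))/ℏ.
k = √(2 × 1 × 3.21) = 2.534.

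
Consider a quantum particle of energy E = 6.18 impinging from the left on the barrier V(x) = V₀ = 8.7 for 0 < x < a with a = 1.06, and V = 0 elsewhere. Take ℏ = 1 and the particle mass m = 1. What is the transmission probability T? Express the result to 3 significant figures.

T = 0.0279

Since E < V₀ the interior solution is evanescent with decay constant κ = √(2m(V₀ − E))/ℏ = 2.245.
κa = 2.380, sinh(κa) = 5.355.
The exact tunnelling result is T⁻¹ = 1 + V₀² sinh²(κa) / [4E(V₀ − E)] = 35.84, so T = 0.0279.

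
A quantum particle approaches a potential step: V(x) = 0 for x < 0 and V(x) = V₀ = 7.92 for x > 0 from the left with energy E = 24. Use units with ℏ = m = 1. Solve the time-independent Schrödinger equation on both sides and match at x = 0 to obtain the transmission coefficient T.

T = 0.990

The wavenumbers are k₁ = √(2mE)/ℏ = 6.928 on the left and k₂ = √(2m(E − V₀))/ℏ = 5.671 on the right.
Continuity of ψ and ψ′ at the step yields the reflection amplitude r = (k₁ − k₂)/(k₁ + k₂) = 0.09979; thus R = |r|² = 0.009957, T = 0.9900.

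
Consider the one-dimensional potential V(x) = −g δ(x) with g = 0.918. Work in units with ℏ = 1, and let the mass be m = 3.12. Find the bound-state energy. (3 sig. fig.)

For x ≠ 0 the bound state is ψ ∝ e^{−κ|x|}; integrating the TISE across the delta gives the cusp condition 2κ = 2mg/ℏ², so κ = 2.864.
Then E = −ℏ²κ²/(2m) = −mg²/(2ℏ²) = -1.315.

E = -1.31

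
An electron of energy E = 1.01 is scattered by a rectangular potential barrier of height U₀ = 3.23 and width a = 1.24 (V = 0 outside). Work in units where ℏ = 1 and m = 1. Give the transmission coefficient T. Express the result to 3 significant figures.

Since E < U₀ the interior solution is evanescent with decay constant κ = √(2m(U₀ − E))/ℏ = 2.107.
κa = 2.613, sinh(κa) = 6.782.
Matching ψ, ψ′ at both faces gives T = [1 + U₀² sinh²(κa) / (4E(U₀ − E))]⁻¹ = 1/54.51 = 0.0183.

T = 0.0183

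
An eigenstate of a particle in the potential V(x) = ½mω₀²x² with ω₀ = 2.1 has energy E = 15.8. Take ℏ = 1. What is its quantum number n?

E_n = ℏω₀(n + ½) ⇒ n = E/(ℏω₀) − ½ = 15.8/2.1 − 0.5 = 7.024 → n = 7.

n = 7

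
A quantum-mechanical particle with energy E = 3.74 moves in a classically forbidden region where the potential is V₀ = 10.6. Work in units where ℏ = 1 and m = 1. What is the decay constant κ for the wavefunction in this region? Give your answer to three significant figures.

κ = 3.70

Since E < V₀ the TISE in this region is ψ'' = κ²ψ with κ = √(2m(V₀ − E))/ℏ.
κ = √(2 × 1 × 6.86) = 3.704.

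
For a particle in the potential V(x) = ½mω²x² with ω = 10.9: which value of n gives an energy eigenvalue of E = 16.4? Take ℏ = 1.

n = 1

E_n = ℏω(n + ½) ⇒ n = E/(ℏω) − ½ = 16.4/10.9 − 0.5 = 1.005 → n = 1.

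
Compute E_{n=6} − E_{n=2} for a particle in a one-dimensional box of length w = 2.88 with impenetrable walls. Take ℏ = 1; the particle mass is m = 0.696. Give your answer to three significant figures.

E_n = n²π²ℏ²/(2mw²), so ΔE = (6² − 2²) π²ℏ²/(2mw²).
ΔE = 32 × π² / (2 × 0.696 × 2.88²) = 27.35.

ΔE = 27.4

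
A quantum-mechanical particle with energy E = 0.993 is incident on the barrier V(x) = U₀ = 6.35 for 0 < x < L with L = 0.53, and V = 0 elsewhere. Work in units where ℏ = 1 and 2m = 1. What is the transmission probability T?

Since E < U₀ the interior solution is evanescent with decay constant κ = √(2m(U₀ − E))/ℏ = 2.315.
κL = 1.227, sinh(κL) = 1.558.
The exact tunnelling result is T⁻¹ = 1 + U₀² sinh²(κL) / [4E(U₀ − E)] = 5.602, so T = 0.179.

T = 0.179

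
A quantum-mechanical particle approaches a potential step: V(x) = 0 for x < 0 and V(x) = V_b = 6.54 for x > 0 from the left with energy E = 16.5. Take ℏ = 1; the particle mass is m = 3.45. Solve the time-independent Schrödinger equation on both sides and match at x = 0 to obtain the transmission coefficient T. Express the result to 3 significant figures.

T = 0.984

The wavenumbers are k₁ = √(2mE)/ℏ = 10.67 on the left and k₂ = √(2m(E − V_b))/ℏ = 8.290 on the right.
Continuity of ψ and ψ′ at the step yields the reflection amplitude r = (k₁ − k₂)/(k₁ + k₂) = 0.1255; thus R = |r|² = 0.01576, T = 0.9842.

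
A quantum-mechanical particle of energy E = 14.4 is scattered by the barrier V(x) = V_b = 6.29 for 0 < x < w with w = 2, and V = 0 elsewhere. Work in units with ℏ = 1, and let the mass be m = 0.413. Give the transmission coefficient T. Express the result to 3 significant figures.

Above the barrier the interior wavenumber is k₂ = √(2m(E − V_b))/ℏ = 2.588, giving phase k₂w = 5.176.
Matching at both interfaces gives T⁻¹ = 1 + V_b² sin²(k₂w) / [4E(E − V_b)] = 1.068, hence T = 0.937.

T = 0.937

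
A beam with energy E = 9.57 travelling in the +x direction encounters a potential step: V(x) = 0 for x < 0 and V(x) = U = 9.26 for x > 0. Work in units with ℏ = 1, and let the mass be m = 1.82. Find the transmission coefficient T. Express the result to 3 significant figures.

On each side the TISE gives plane waves with k = √(2m(E − V))/ℏ: k₁ = √(2·1.82·9.57) = 5.902, k₂ = √(2·1.82·0.31) = 1.062.
Continuity of ψ and ψ′ at the step yields the reflection amplitude r = (k₁ − k₂)/(k₁ + k₂) = 0.6949; thus R = |r|² = 0.4829, T = 0.5171.

T = 0.517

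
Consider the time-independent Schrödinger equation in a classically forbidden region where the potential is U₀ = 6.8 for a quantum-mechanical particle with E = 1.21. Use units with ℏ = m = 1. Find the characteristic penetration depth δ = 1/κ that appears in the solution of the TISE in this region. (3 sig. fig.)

Since E < U₀ the TISE in this region is ψ'' = κ²ψ with κ = √(2m(U₀ − E))/ℏ.
κ = √(2 × 1 × 5.59) = 3.344. The penetration depth is δ = 1/κ = 0.299.

δ = 0.299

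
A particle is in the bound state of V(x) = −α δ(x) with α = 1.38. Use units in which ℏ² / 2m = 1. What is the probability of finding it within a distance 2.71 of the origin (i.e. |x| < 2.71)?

The normalised bound state is ψ = √κ e^{−κ|x|} with κ = mα/ℏ² = 0.6900.
P(|x| < d) = ∫_{−d}^{d} κ e^{−2κ|x|} dx = 1 − e^{−2κd} = 1 − e^{−3.740} = 0.9762.

P = 0.976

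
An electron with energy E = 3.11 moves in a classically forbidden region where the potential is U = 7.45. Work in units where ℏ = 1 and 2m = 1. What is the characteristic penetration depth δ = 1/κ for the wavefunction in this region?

δ = 0.480

Since E < U the TISE in this region is ψ'' = κ²ψ with κ = √(2m(U − E))/ℏ.
κ = √(2 × 0.5 × 4.34) = 2.083. The penetration depth is δ = 1/κ = 0.480.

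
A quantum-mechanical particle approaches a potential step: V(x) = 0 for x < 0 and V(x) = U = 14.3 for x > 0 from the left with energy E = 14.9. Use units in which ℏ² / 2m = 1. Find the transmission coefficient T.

On each side the TISE gives plane waves with k = √(2m(E − V))/ℏ: k₁ = √(2·½·14.9) = 3.860, k₂ = √(2·½·0.6) = 0.7746.
Matching ψ and ψ′ at x = 0 gives r = (k₁ − k₂)/(k₁ + k₂), so R = r² = 0.4432 and T = 1 − R = 0.5568.

T = 0.557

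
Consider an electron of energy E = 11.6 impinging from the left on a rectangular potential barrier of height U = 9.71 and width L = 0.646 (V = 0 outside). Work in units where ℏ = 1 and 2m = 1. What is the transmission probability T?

E > U: inside the barrier k₂ = √(2m(E − U))/ℏ = 1.375, k₂L = 0.8881.
Matching at both interfaces gives T⁻¹ = 1 + U² sin²(k₂L) / [4E(E − U)] = 1.647, hence T = 0.607.

T = 0.607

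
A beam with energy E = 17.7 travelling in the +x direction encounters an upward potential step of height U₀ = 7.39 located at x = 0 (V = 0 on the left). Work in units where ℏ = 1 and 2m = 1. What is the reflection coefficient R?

The wavenumbers are k₁ = √(2mE)/ℏ = 4.207 on the left and k₂ = √(2m(E − U₀))/ℏ = 3.211 on the right.
Continuity of ψ and ψ′ at the step yields the reflection amplitude r = (k₁ − k₂)/(k₁ + k₂) = 0.1343; thus R = |r|² = 0.01804, T = 0.9820.

R = 0.0180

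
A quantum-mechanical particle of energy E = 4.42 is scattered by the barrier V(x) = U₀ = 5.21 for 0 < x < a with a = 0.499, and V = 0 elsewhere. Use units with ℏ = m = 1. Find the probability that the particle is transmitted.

T = 0.535

Since E < U₀ the interior solution is evanescent with decay constant κ = √(2m(U₀ − E))/ℏ = 1.257.
κa = 0.6272, sinh(κa) = 0.6692.
The exact tunnelling result is T⁻¹ = 1 + U₀² sinh²(κa) / [4E(U₀ − E)] = 1.870, so T = 0.535.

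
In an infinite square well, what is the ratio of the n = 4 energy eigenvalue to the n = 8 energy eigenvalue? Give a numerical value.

0.25

E_n = n²π²ℏ²/(2mL²) so the ratio is n₂²/n₁² = 16/64 = 0.25.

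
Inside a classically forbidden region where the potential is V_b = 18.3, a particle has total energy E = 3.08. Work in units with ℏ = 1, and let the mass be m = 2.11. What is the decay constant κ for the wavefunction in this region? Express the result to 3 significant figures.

Since E < V_b the TISE in this region is ψ'' = κ²ψ with κ = √(2m(V_b − E))/ℏ.
κ = √(2 × 2.11 × 15.22) = 8.014.

κ = 8.01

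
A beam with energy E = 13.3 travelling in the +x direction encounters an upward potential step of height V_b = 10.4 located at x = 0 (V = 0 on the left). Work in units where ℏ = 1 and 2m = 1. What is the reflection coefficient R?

R = 0.132

On each side the TISE gives plane waves with k = √(2m(E − V))/ℏ: k₁ = √(2·½·13.3) = 3.647, k₂ = √(2·½·2.9) = 1.703.
Continuity of ψ and ψ′ at the step yields the reflection amplitude r = (k₁ − k₂)/(k₁ + k₂) = 0.3634; thus R = |r|² = 0.1320, T = 0.8680.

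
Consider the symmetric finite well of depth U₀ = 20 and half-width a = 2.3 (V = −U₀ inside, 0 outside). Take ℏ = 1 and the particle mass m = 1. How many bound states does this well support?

N = 10

The dimensionless depth is z₀ = a√(2mU₀)/ℏ = 2.3 × √(40.00) = 14.55.
A new bound state (alternating even/odd) appears each time z₀ passes a multiple of π/2, so N = ⌊2z₀/π⌋ + 1 = ⌊9.261⌋ + 1 = 10.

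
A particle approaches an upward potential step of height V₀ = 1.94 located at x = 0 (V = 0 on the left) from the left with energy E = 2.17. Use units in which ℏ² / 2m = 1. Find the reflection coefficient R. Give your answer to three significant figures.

On each side the TISE gives plane waves with k = √(2m(E − V))/ℏ: k₁ = √(2·½·2.17) = 1.473, k₂ = √(2·½·0.23) = 0.4796.
Continuity of ψ and ψ′ at the step yields the reflection amplitude r = (k₁ − k₂)/(k₁ + k₂) = 0.5088; thus R = |r|² = 0.2589, T = 0.7411.

R = 0.259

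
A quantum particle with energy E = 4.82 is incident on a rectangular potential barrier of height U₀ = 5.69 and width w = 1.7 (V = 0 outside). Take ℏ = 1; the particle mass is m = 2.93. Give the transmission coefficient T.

T = 0.000960

E < U₀: inside the barrier ψ ∝ e^{±κx} with κ = √(2m(U₀ − E))/ℏ = 2.258.
κw = 3.838, sinh(κw) = 23.22.
The exact tunnelling result is T⁻¹ = 1 + U₀² sinh²(κw) / [4E(U₀ − E)] = 1041, so T = 0.000960.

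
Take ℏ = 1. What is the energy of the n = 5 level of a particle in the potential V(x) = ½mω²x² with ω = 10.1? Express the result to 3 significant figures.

E = 55.6

Using E_n = (n + ½)ℏω: E_5 = 5.5 × 10.1 = 55.55.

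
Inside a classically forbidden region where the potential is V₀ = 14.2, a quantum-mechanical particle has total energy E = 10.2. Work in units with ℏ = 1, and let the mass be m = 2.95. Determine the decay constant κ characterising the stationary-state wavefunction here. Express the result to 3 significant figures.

Since E < V₀ the TISE in this region is ψ'' = κ²ψ with κ = √(2m(V₀ − E))/ℏ.
κ = √(2 × 2.95 × 4) = 4.858.

κ = 4.86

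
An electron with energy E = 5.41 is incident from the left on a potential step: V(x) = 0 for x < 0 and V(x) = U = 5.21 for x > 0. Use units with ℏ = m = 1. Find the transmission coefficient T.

The wavenumbers are k₁ = √(2mE)/ℏ = 3.289 on the left and k₂ = √(2m(E − U))/ℏ = 0.6325 on the right.
Continuity of ψ and ψ′ at the step yields the reflection amplitude r = (k₁ − k₂)/(k₁ + k₂) = 0.6775; thus R = |r|² = 0.4590, T = 0.5410.

T = 0.541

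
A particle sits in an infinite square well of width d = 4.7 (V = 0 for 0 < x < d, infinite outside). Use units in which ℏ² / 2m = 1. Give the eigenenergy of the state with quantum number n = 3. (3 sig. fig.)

Requiring ψ(0) = ψ(d) = 0 quantises k = nπ/d, hence E_n = ℏ²k²/2m = n²π²ℏ²/(2md²).
E_3 = 3² × π² / (2 × 0.5 × 4.7²) = 4.021.

E = 4.02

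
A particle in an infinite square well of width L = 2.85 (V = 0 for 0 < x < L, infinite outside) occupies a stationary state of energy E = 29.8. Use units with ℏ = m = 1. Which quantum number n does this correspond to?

For an infinite well E_n = n²π²ℏ²/(2mL²), so n = (L/πℏ)√(2mE).
n = (2.85/π) × √(2 × 1 × 29.8) = 7.004 → n = 7.

n = 7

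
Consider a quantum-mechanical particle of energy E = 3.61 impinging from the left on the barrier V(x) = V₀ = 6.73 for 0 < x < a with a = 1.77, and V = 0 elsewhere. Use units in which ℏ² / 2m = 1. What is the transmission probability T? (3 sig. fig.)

E < V₀: inside the barrier ψ ∝ e^{±κx} with κ = √(2m(V₀ − E))/ℏ = 1.766.
κa = 3.126, sinh(κa) = 11.37.
Matching ψ, ψ′ at both faces gives T = [1 + V₀² sinh²(κa) / (4E(V₀ − E))]⁻¹ = 1/131.1 = 0.00763.

T = 0.00763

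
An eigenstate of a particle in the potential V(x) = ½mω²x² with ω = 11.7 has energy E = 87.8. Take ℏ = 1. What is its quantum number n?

Invert E_n = (n + ½)ℏω: n = E/ℏω − ½ = 7.004, so n = 7.

n = 7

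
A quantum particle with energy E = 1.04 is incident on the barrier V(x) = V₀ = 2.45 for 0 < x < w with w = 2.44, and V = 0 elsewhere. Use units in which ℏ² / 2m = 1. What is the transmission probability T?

T = 0.0118

E < V₀: inside the barrier ψ ∝ e^{±κx} with κ = √(2m(V₀ − E))/ℏ = 1.187.
κw = 2.897, sinh(κw) = 9.035.
Matching ψ, ψ′ at both faces gives T = [1 + V₀² sinh²(κw) / (4E(V₀ − E))]⁻¹ = 1/84.54 = 0.0118.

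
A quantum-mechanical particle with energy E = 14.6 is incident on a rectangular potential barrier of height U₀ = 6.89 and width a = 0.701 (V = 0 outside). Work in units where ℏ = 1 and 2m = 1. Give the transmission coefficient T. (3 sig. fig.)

E > U₀: inside the barrier k₂ = √(2m(E − U₀))/ℏ = 2.777, k₂a = 1.946.
T = [1 + U₀² sin²(k₂a) / (4E(E − U₀))]⁻¹ = 1/1.091 = 0.916.

T = 0.916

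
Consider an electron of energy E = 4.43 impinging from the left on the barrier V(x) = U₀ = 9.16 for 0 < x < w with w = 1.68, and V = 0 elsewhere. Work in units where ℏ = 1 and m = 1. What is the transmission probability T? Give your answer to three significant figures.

E < U₀: inside the barrier ψ ∝ e^{±κx} with κ = √(2m(U₀ − E))/ℏ = 3.076.
κw = 5.167, sinh(κw) = 87.71.
Matching ψ, ψ′ at both faces gives T = [1 + U₀² sinh²(κw) / (4E(U₀ − E))]⁻¹ = 1/7702 = 0.000130.

T = 0.000130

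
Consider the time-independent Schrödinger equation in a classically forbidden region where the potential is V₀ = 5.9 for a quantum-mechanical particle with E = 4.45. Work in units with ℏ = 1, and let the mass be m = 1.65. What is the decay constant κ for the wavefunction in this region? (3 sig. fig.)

Since E < V₀ the TISE in this region is ψ'' = κ²ψ with κ = √(2m(V₀ − E))/ℏ.
κ = √(2 × 1.65 × 1.45) = 2.187.

κ = 2.19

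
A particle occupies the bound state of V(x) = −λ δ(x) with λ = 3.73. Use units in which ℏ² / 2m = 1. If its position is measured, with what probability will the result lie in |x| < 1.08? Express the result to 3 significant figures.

P = 0.982

The normalised bound state is ψ = √κ e^{−κ|x|} with κ = mλ/ℏ² = 1.865.
P(|x| < d) = ∫_{−d}^{d} κ e^{−2κ|x|} dx = 1 − e^{−2κd} = 1 − e^{−4.028} = 0.9822.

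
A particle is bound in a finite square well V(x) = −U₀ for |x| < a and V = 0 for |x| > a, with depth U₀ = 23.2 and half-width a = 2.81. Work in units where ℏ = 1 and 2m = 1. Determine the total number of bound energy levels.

N = 9

The dimensionless depth is z₀ = a√(2mU₀)/ℏ = 2.81 × √(23.20) = 13.53.
The even/odd transcendental equations gain one root per π/2 in z₀, giving N = 1 + ⌊2z₀/π⌋ = 1 + ⌊8.616⌋ = 9.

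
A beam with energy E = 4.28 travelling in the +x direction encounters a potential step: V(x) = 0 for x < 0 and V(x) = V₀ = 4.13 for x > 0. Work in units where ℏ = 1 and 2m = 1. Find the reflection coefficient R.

The wavenumbers are k₁ = √(2mE)/ℏ = 2.069 on the left and k₂ = √(2m(E − V₀))/ℏ = 0.3873 on the right.
Continuity of ψ and ψ′ at the step yields the reflection amplitude r = (k₁ − k₂)/(k₁ + k₂) = 0.6846; thus R = |r|² = 0.4687, T = 0.5313.

R = 0.469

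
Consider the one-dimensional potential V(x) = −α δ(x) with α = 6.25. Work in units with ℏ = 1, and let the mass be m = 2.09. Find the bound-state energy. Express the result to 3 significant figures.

E = -40.8

For x ≠ 0 the bound state is ψ ∝ e^{−κ|x|}; integrating the TISE across the delta gives the cusp condition 2κ = 2mα/ℏ², so κ = 13.06.
Then E = −ℏ²κ²/(2m) = −mα²/(2ℏ²) = -40.82.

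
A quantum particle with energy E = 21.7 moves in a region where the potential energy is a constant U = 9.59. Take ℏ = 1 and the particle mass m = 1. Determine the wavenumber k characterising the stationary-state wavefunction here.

k = 4.92

With E > U the solution is oscillatory, ψ ∝ e^{±ikx} with k = √(2m(E − U))/ℏ.
k = √(2 × 1 × 12.11) = 4.921.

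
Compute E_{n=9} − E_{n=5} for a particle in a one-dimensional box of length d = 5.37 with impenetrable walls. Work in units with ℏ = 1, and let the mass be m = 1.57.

ΔE = 6.10

E_n = n²π²ℏ²/(2md²), so ΔE = (9² − 5²) π²ℏ²/(2md²).
ΔE = 56 × π² / (2 × 1.57 × 5.37²) = 6.104.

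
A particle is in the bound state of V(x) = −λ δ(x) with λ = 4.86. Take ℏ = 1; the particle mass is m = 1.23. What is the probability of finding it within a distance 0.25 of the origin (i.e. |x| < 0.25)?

The normalised bound state is ψ = √κ e^{−κ|x|} with κ = mλ/ℏ² = 5.978.
P(|x| < d) = ∫_{−d}^{d} κ e^{−2κ|x|} dx = 1 − e^{−2κd} = 1 − e^{−2.989} = 0.9497.

P = 0.950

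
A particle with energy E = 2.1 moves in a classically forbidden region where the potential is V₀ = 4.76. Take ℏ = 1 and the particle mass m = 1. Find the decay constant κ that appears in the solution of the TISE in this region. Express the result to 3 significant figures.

Since E < V₀ the TISE in this region is ψ'' = κ²ψ with κ = √(2m(V₀ − E))/ℏ.
κ = √(2 × 1 × 2.66) = 2.307.

κ = 2.31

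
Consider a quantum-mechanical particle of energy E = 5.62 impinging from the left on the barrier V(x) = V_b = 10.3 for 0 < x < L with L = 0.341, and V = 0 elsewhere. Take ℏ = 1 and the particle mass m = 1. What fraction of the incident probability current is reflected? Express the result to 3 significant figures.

R = 0.609

E < V_b: inside the barrier ψ ∝ e^{±κx} with κ = √(2m(V_b − E))/ℏ = 3.059.
κL = 1.043, sinh(κL) = 1.243.
The exact tunnelling result is T⁻¹ = 1 + V_b² sinh²(κL) / [4E(V_b − E)] = 2.558, so T = 0.391.
R = 1 − T = 0.609.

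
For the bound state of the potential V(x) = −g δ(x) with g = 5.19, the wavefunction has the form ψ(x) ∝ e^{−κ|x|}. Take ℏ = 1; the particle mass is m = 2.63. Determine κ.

κ = 13.6

Integrate −(ℏ²/2m)ψ'' − gδ(x)ψ = Eψ from −ε to +ε: the ψ'' term gives ψ'(0⁺) − ψ'(0⁻) and the δ term gives −(2mg/ℏ²)ψ(0).
With ψ ∝ e^{−κ|x|} this yields −2κ = −2mg/ℏ², so κ = mg/ℏ² = 13.65.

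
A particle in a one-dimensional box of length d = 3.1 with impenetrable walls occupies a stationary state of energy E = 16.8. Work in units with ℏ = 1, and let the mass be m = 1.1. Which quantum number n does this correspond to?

n = 6

From E_n = n²π²ℏ²/(2md²) invert to n = √(2md²E)/(πℏ).
n = (3.1/π) × √(2 × 1.1 × 16.8) = 5.999 → n = 6.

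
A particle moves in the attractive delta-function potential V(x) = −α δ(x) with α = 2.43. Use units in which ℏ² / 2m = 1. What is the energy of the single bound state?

The bound state is ψ(x) = √κ e^{−κ|x|}. The derivative jump ψ'(0⁺) − ψ'(0⁻) = −(2mα/ℏ²)ψ(0) fixes κ = mα/ℏ² = 1.215.
Then E = −ℏ²κ²/(2m) = −mα²/(2ℏ²) = -1.476.

E = -1.48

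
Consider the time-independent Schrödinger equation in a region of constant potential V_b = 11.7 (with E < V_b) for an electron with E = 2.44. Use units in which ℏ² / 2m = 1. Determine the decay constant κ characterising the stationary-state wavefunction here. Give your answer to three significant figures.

κ = 3.04

Since E < V_b the TISE in this region is ψ'' = κ²ψ with κ = √(2m(V_b − E))/ℏ.
κ = √(2 × 0.5 × 9.26) = 3.043.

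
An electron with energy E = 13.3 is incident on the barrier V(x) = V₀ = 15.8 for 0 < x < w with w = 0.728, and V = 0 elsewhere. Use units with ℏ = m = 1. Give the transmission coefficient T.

T = 0.0816

Since E < V₀ the interior solution is evanescent with decay constant κ = √(2m(V₀ − E))/ℏ = 2.236.
κw = 1.628, sinh(κw) = 2.448.
Matching ψ, ψ′ at both faces gives T = [1 + V₀² sinh²(κw) / (4E(V₀ − E))]⁻¹ = 1/12.25 = 0.0816.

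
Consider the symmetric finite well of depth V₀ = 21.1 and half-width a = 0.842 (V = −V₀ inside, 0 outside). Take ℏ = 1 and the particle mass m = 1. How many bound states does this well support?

N = 4

Define the well-strength parameter z₀ = (a/ℏ)√(2mV₀) = 0.842 × √(2·1·21.1) = 5.470.
The even/odd transcendental equations gain one root per π/2 in z₀, giving N = 1 + ⌊2z₀/π⌋ = 1 + ⌊3.482⌋ = 4.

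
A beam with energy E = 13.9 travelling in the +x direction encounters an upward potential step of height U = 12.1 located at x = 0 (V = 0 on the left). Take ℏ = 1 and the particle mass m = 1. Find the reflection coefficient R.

On each side the TISE gives plane waves with k = √(2m(E − V))/ℏ: k₁ = √(2·1·13.9) = 5.273, k₂ = √(2·1·1.8) = 1.897.
Matching ψ and ψ′ at x = 0 gives r = (k₁ − k₂)/(k₁ + k₂), so R = r² = 0.2216 and T = 1 − R = 0.7784.

R = 0.222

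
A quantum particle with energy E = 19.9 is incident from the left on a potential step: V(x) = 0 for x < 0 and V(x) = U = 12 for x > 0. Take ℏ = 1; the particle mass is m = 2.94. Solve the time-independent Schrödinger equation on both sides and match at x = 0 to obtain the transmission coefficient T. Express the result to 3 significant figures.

The wavenumbers are k₁ = √(2mE)/ℏ = 10.82 on the left and k₂ = √(2m(E − U))/ℏ = 6.816 on the right.
Continuity of ψ and ψ′ at the step yields the reflection amplitude r = (k₁ − k₂)/(k₁ + k₂) = 0.2269; thus R = |r|² = 0.05150, T = 0.9485.

T = 0.948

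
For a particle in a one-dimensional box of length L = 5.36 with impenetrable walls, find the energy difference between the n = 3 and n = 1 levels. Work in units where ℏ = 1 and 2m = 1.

E_n = n²π²ℏ²/(2mL²), so ΔE = (3² − 1²) π²ℏ²/(2mL²).
ΔE = 8 × π² / (2 × 0.5 × 5.36²) = 2.748.

ΔE = 2.75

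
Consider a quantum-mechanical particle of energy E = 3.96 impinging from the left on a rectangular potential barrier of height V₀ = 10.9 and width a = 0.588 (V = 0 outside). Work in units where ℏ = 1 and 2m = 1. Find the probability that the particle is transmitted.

E < V₀: inside the barrier ψ ∝ e^{±κx} with κ = √(2m(V₀ − E))/ℏ = 2.634.
κa = 1.549, sinh(κa) = 2.247.
The exact tunnelling result is T⁻¹ = 1 + V₀² sinh²(κa) / [4E(V₀ − E)] = 6.458, so T = 0.155.

T = 0.155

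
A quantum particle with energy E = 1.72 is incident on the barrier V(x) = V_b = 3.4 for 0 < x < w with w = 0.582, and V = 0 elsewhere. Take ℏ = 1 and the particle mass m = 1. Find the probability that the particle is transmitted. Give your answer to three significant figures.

Since E < V_b the interior solution is evanescent with decay constant κ = √(2m(V_b − E))/ℏ = 1.833.
κw = 1.067, sinh(κw) = 1.281.
The exact tunnelling result is T⁻¹ = 1 + V_b² sinh²(κw) / [4E(V_b − E)] = 2.641, so T = 0.379.

T = 0.379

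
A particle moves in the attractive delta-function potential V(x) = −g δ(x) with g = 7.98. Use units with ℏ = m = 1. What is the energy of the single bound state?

E = -31.8

The bound state is ψ(x) = √κ e^{−κ|x|}. The derivative jump ψ'(0⁺) − ψ'(0⁻) = −(2mg/ℏ²)ψ(0) fixes κ = mg/ℏ² = 7.980.
Then E = −ℏ²κ²/(2m) = −mg²/(2ℏ²) = -31.84.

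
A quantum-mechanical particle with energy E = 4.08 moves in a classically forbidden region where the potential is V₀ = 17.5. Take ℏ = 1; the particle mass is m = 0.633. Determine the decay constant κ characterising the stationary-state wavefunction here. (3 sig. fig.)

Since E < V₀ the TISE in this region is ψ'' = κ²ψ with κ = √(2m(V₀ − E))/ℏ.
κ = √(2 × 0.633 × 13.42) = 4.122.

κ = 4.12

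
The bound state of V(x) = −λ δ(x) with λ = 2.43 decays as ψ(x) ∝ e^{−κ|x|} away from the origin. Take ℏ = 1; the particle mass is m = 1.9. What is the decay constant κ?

κ = 4.62

Integrating the TISE across x = 0 gives the cusp condition ψ'(0⁺) − ψ'(0⁻) = −(2mλ/ℏ²)ψ(0).
With ψ ∝ e^{−κ|x|} this yields −2κ = −2mλ/ℏ², so κ = mλ/ℏ² = 4.617.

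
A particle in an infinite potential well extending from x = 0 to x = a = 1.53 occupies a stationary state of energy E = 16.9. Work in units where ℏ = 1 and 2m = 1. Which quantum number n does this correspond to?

From E_n = n²π²ℏ²/(2ma²) invert to n = √(2ma²E)/(πℏ).
n = (1.53/π) × √(2 × 0.5 × 16.9) = 2.002 → n = 2.

n = 2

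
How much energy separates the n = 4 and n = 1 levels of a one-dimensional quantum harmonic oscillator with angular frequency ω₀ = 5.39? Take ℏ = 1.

E_n = ℏω₀(n + ½), so ΔE = (4 − 1) ℏω₀ = 3 × 5.39 = 16.17.

ΔE = 16.2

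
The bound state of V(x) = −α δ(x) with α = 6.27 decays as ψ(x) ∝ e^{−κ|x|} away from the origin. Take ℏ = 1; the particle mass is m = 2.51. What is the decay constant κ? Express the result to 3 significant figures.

Integrating the TISE across x = 0 gives the cusp condition ψ'(0⁺) − ψ'(0⁻) = −(2mα/ℏ²)ψ(0).
With ψ ∝ e^{−κ|x|} this yields −2κ = −2mα/ℏ², so κ = mα/ℏ² = 15.74.

κ = 15.7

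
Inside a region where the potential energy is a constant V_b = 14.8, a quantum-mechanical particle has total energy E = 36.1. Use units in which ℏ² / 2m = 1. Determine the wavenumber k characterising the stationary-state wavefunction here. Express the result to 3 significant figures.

k = 4.62

With E > V_b the solution is oscillatory, ψ ∝ e^{±ikx} with k = √(2m(E − V_b))/ℏ.
k = √(2 × 0.5 × 21.3) = 4.615.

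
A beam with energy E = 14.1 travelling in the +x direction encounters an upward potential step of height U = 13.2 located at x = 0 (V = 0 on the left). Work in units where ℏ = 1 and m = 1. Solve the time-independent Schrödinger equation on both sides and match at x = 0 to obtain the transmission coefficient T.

T = 0.644

The wavenumbers are k₁ = √(2mE)/ℏ = 5.310 on the left and k₂ = √(2m(E − U))/ℏ = 1.342 on the right.
Continuity of ψ and ψ′ at the step yields the reflection amplitude r = (k₁ − k₂)/(k₁ + k₂) = 0.5966; thus R = |r|² = 0.3560, T = 0.6440.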